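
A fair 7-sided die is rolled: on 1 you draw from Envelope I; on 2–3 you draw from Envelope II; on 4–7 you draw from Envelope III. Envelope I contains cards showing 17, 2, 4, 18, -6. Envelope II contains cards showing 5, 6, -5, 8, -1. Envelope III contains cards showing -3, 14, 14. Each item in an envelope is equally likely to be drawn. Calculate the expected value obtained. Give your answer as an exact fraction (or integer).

E[X | Envelope I] = (17 + 2 + 4 + 18 − 6)/5 = 7
E[X | Envelope II] = (5 + 6 − 5 + 8 − 1)/5 = 13/5
E[X | Envelope III] = (-3 + 14 + 14)/3 = 25/3
E[X] = (1/7)·7 + (2/7)·13/5 + (4/7)·25/3 = 683/105

683/105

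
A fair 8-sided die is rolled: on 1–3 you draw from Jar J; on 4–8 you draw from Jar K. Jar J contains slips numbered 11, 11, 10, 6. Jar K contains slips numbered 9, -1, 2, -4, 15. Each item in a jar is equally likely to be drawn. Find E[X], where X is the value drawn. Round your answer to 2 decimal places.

6.19

E[X | Jar J] = (11 + 11 + 10 + 6)/4 = 19/2
E[X | Jar K] = (9 − 1 + 2 − 4 + 15)/5 = 21/5
E[X] = (3/8)·19/2 + (5/8)·21/5 = 99/16 ≈ 6.19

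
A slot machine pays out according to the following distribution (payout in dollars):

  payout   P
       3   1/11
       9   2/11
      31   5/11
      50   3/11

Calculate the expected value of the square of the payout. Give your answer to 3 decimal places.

1134.182

E[X²] = (1/11)·9 + (2/11)·81 + (5/11)·961 + (3/11)·2500
     = 12476/11 ≈ 1134.182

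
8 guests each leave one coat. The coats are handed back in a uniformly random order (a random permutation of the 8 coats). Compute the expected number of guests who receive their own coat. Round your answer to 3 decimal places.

Let Xᵢ = 1 if person i gets their own coat. For each i, P(Xᵢ=1) = 1/8.
By linearity of expectation, E[X₁+…+X_8] = 8·(1/8) = 1.
≈ 1.000

1.000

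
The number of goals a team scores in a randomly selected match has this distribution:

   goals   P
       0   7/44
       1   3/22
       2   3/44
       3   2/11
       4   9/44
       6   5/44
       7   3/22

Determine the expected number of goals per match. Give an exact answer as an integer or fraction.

36/11

E[X] = (7/44)·0 + (3/22)·1 + (3/44)·2 + (2/11)·3 + (9/44)·4 + (5/44)·6 + (3/22)·7
     = 36/11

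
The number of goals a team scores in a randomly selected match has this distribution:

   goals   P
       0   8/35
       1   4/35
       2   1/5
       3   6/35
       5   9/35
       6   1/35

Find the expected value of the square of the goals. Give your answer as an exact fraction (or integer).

347/35

E[X²] = (8/35)·0 + (4/35)·1 + (1/5)·4 + (6/35)·9 + (9/35)·25 + (1/35)·36
     = 347/35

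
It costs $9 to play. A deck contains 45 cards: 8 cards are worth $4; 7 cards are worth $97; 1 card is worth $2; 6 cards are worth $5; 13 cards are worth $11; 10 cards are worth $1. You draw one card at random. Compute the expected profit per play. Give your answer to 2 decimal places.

E[payout] = (8/45)·4 + (7/45)·97 + (1/45)·2 + (6/45)·5 + (13/45)·11 + (10/45)·1 = 896/45
Expected profit = 896/45 − 9 = 491/45 ≈ $10.91

$10.91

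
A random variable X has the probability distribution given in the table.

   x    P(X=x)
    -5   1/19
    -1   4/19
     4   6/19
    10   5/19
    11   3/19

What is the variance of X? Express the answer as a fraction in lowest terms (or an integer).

9168/361

E[X] = (1/19)·(-5) + (4/19)·(-1) + (6/19)·4 + (5/19)·10 + (3/19)·11 = 98/19
E[X²] = (1/19)·25 + (4/19)·1 + (6/19)·16 + (5/19)·100 + (3/19)·121 = 52
Var(X) = 52 − (98/19)² = 9168/361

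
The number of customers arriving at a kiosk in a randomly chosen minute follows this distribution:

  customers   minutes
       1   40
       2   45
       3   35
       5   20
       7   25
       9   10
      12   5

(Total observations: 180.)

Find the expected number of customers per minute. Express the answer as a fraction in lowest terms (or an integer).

Total = 180, so P(customers=1) = 40/180, etc.
E[X] = (2/9)·1 + (1/4)·2 + (7/36)·3 + (1/9)·5 + (5/36)·7 + (1/18)·9 + (1/36)·12
     = 11/3

11/3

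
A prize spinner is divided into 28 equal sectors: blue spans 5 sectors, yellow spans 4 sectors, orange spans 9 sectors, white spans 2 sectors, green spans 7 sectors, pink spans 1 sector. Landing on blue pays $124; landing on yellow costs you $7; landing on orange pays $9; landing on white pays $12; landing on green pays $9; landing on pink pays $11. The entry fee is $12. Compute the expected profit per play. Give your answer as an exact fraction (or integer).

E[payout] = (5/28)·124 + (4/28)·(-7) + (9/28)·9 + (2/28)·12 + (7/28)·9 + (1/28)·11 = 771/28
Expected profit = 771/28 − 12 = 435/28

435/28 dollars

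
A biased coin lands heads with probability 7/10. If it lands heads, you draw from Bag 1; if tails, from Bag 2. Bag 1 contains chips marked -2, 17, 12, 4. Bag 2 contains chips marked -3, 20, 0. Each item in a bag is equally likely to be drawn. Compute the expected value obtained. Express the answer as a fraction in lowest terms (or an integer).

E[X | Bag 1] = (-2 + 17 + 12 + 4)/4 = 31/4
E[X | Bag 2] = (-3 + 20 + 0)/3 = 17/3
E[X] = (7/10)·31/4 + (3/10)·17/3 = 57/8

57/8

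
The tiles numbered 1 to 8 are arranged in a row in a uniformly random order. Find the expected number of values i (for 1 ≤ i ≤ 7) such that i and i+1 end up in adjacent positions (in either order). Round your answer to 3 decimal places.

For each i ∈ {1,…,7}, let Xᵢ = 1 if i and i+1 are adjacent. P(Xᵢ=1) = 2·(8−1)!/8! = 2/8.
By linearity, E[ΣXᵢ] = (7)·(2/8) = 7/4.
≈ 1.750

1.750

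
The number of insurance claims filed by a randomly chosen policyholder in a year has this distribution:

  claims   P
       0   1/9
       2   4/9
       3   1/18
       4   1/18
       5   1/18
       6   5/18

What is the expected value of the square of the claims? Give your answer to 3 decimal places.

14.556

E[X²] = (1/9)·0 + (4/9)·4 + (1/18)·9 + (1/18)·16 + (1/18)·25 + (5/18)·36
     = 131/9 ≈ 14.556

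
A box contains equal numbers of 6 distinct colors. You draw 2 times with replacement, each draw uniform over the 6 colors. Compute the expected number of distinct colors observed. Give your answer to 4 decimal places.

Let Xⱼ=1 if type j appears at least once. P(Xⱼ=1) = 1 − ((6−1)/6)^2 = 11/36.
E[#distinct] = 6·11/36 = 11/6.
≈ 1.8333

1.8333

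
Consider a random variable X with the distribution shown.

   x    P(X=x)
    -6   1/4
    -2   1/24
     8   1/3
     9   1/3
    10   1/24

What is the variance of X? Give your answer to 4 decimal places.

E[X] = (1/4)·(-6) + (1/24)·(-2) + (1/3)·8 + (1/3)·9 + (1/24)·10 = 9/2
E[X²] = (1/4)·36 + (1/24)·4 + (1/3)·64 + (1/3)·81 + (1/24)·100 = 185/3
Var(X) = 185/3 − (9/2)² = 497/12 ≈ 41.4167

41.4167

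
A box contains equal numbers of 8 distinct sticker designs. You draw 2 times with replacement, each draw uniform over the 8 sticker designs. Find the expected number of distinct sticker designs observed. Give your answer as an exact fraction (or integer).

15/8

Let Xⱼ=1 if type j appears at least once. P(Xⱼ=1) = 1 − ((8−1)/8)^2 = 15/64.
E[#distinct] = 8·15/64 = 15/8.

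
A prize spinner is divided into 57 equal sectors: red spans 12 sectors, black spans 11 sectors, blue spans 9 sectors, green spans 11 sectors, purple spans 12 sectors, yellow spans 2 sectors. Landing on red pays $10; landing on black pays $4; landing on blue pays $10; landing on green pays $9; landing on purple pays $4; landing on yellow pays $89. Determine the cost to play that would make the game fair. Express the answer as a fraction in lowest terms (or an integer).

E[payout] = (12/57)·10 + (11/57)·4 + (9/57)·10 + (11/57)·9 + (12/57)·4 + (2/57)·89 = 193/19
Fair fee = E[payout] = 193/19

193/19 dollars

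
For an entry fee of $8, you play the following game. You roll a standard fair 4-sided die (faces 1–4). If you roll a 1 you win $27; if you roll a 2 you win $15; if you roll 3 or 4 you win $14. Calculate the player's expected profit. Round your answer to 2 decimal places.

$9.50

E[payout] = (1/2)·14 + (1/4)·15 + (1/4)·27 = 35/2
Expected profit = 35/2 − 8 = 19/2 ≈ $9.50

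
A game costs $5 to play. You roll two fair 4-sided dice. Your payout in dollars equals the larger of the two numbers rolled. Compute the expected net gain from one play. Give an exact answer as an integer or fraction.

Distribution of the larger of the two numbers rolled: 1 w.p. 1/16, 2 w.p. 3/16, 3 w.p. 5/16, 4 w.p. 7/16
E[payout] = (1/16)·1 + (3/16)·2 + (5/16)·3 + (7/16)·4 = 25/8
Expected profit = 25/8 − 5 = -15/8

-15/8 dollars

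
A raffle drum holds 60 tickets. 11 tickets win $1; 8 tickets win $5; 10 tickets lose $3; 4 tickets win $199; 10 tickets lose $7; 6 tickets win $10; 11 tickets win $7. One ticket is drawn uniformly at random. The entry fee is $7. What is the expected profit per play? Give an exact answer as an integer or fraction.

E[payout] = (11/60)·1 + (8/60)·5 + (10/60)·(-3) + (4/60)·199 + (10/60)·(-7) + (6/60)·10 + (11/60)·7 = 221/15
Expected profit = 221/15 − 7 = 116/15

116/15 dollars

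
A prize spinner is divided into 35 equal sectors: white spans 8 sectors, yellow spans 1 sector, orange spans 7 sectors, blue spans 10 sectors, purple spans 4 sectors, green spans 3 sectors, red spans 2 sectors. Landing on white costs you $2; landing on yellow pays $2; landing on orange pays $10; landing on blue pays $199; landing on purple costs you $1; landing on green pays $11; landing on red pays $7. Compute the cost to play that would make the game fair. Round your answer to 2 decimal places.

E[payout] = (8/35)·(-2) + (1/35)·2 + (7/35)·10 + (10/35)·199 + (4/35)·(-1) + (3/35)·11 + (2/35)·7 = 2089/35
Fair fee = E[payout] = 2089/35 ≈ $59.69

$59.69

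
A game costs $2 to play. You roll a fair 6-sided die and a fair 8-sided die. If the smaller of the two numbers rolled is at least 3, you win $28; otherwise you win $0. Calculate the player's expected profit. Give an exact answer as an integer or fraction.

E[payout] = (1/2)·0 + (1/2)·28 = 14
Expected profit = 14 − 2 = 12

$12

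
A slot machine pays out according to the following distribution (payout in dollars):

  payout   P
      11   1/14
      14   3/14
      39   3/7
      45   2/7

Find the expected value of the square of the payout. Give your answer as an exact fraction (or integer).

E[X²] = (1/14)·121 + (3/14)·196 + (3/7)·1521 + (2/7)·2025
     = 17935/14

17935/14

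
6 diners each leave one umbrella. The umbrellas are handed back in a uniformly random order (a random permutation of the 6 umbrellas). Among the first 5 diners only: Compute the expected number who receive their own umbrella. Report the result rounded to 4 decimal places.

Let Xᵢ = 1 if person i gets their own umbrella. For each i, P(Xᵢ=1) = 1/6.
By linearity of expectation, E[X₁+…+X_5] = 5·(1/6) = 5/6.
≈ 0.8333

0.8333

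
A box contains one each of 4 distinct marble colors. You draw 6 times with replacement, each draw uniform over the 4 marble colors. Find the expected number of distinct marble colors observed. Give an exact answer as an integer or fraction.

3367/1024

Let Xⱼ=1 if type j appears at least once. P(Xⱼ=1) = 1 − ((4−1)/4)^6 = 3367/4096.
E[#distinct] = 4·3367/4096 = 3367/1024.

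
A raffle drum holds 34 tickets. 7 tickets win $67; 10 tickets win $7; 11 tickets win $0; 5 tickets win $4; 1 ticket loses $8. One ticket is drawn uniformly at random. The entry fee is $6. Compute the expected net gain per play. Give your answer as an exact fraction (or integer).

347/34 dollars

E[payout] = (7/34)·67 + (10/34)·7 + (11/34)·0 + (5/34)·4 + (1/34)·(-8) = 551/34
Expected profit = 551/34 − 6 = 347/34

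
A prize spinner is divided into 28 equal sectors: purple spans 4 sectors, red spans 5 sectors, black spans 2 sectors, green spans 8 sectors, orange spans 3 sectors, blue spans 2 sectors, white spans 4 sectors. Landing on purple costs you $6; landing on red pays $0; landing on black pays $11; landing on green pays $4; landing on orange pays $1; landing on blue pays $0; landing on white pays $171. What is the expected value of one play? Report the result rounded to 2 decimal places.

$25.61

E[payout] = (4/28)·(-6) + (5/28)·0 + (2/28)·11 + (8/28)·4 + (3/28)·1 + (2/28)·0 + (4/28)·171 = 717/28
≈ $25.61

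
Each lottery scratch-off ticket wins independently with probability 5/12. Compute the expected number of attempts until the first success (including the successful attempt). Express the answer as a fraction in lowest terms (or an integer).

12/5

For a geometric distribution, E[trials] = 1/p = 1/(5/12) = 12/5.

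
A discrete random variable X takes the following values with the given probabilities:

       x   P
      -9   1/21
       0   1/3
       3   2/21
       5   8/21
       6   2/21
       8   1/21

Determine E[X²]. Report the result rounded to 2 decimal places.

E[X²] = (1/21)·81 + (1/3)·0 + (2/21)·9 + (8/21)·25 + (2/21)·36 + (1/21)·64
     = 145/7 ≈ 20.71

20.71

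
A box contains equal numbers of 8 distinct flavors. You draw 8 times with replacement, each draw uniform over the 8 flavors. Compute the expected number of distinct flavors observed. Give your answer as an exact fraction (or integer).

Let Xⱼ=1 if type j appears at least once. P(Xⱼ=1) = 1 − ((8−1)/8)^8 = 11012415/16777216.
E[#distinct] = 8·11012415/16777216 = 11012415/2097152.

11012415/2097152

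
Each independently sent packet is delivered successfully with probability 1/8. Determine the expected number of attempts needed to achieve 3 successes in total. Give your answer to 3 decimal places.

By linearity (sum of 3 independent geometric waits), E[trials] = 3/p = 3/(1/8) = 24.
≈ 24.000

24.000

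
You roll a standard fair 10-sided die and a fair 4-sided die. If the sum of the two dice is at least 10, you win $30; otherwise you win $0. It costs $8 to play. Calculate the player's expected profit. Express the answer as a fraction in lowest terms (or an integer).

5/2 dollars

E[payout] = (13/20)·0 + (7/20)·30 = 21/2
Expected profit = 21/2 − 8 = 5/2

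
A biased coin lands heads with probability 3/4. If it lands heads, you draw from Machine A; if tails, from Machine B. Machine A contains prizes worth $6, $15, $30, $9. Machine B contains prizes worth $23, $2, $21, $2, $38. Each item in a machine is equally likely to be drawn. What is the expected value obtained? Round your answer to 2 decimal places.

$15.55

E[X | Machine A] = (6 + 15 + 30 + 9)/4 = 15
E[X | Machine B] = (23 + 2 + 21 + 2 + 38)/5 = 86/5
E[X] = (3/4)·15 + (1/4)·86/5 = 311/20 ≈ 15.55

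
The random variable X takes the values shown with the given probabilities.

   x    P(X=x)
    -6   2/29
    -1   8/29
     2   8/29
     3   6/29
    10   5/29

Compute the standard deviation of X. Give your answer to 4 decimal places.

4.2538

E[X] = 64/29, E[X²] = 666/29
Var(X) = E[X²] − (E[X])² = 666/29 − 4096/841 = 15218/841
SD(X) = √(15218/841) ≈ 4.2538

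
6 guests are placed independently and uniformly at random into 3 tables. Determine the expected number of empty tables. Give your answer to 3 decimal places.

Let Xⱼ=1 if table j is empty. P(Xⱼ=1) = ((3-1)/3)^6 = 64/729.
By linearity, E[#empty] = 3·64/729 = 64/243.
≈ 0.263

0.263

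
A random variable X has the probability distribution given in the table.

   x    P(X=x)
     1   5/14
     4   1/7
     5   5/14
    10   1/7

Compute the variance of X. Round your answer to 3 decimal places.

E[X] = (5/14)·1 + (1/7)·4 + (5/14)·5 + (1/7)·10 = 29/7
E[X²] = (5/14)·1 + (1/7)·16 + (5/14)·25 + (1/7)·100 = 181/7
Var(X) = 181/7 − (29/7)² = 426/49 ≈ 8.694

8.694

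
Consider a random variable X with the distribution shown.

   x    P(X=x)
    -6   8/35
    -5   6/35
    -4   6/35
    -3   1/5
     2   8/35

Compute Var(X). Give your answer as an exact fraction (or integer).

E[X] = (8/35)·(-6) + (6/35)·(-5) + (6/35)·(-4) + (1/5)·(-3) + (8/35)·2 = -107/35
E[X²] = (8/35)·36 + (6/35)·25 + (6/35)·16 + (1/5)·9 + (8/35)·4 = 629/35
Var(X) = 629/35 − (-107/35)² = 10566/1225

10566/1225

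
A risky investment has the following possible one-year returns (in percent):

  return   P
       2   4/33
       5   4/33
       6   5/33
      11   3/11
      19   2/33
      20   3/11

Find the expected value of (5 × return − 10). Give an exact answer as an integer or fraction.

515/11

E[5x-10] = (4/33)·0 + (4/33)·15 + (5/33)·20 + (3/11)·45 + (2/33)·85 + (3/11)·90
     = 515/11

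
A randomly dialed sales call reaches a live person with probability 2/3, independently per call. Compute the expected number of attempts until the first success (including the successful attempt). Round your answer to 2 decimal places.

1.50

For a geometric distribution, E[trials] = 1/p = 1/(2/3) = 3/2.
≈ 1.50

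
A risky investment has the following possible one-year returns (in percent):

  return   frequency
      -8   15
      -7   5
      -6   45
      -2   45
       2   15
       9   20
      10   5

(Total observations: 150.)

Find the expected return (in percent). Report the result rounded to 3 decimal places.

-1.700

Total = 150, so P(return=-8) = 15/150, etc.
E[X] = (1/10)·(-8) + (1/30)·(-7) + (3/10)·(-6) + (3/10)·(-2) + (1/10)·2 + (2/15)·9 + (1/30)·10
     = -17/10 ≈ -1.700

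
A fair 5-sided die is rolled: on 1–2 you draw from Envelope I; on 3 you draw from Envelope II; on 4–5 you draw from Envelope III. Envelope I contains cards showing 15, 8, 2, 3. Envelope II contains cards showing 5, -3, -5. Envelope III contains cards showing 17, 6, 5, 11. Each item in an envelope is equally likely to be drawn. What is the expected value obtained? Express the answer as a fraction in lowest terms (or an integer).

E[X | Envelope I] = (15 + 8 + 2 + 3)/4 = 7
E[X | Envelope II] = (5 − 3 − 5)/3 = -1
E[X | Envelope III] = (17 + 6 + 5 + 11)/4 = 39/4
E[X] = (2/5)·7 + (1/5)·(-1) + (2/5)·39/4 = 13/2

13/2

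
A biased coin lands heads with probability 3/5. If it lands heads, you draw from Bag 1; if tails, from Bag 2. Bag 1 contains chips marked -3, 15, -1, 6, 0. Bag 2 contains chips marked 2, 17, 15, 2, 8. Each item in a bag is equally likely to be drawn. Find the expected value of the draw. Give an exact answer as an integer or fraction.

139/25

E[X | Bag 1] = (-3 + 15 − 1 + 6 + 0)/5 = 17/5
E[X | Bag 2] = (2 + 17 + 15 + 2 + 8)/5 = 44/5
E[X] = (3/5)·17/5 + (2/5)·44/5 = 139/25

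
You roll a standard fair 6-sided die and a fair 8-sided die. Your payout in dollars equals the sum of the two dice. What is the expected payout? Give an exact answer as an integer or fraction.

$8

Distribution of the sum of the two dice: 2 w.p. 1/48, 3 w.p. 1/24, 4 w.p. 1/16, 5 w.p. 1/12, 6 w.p. 5/48, 7 w.p. 1/8, …
E[payout] = (1/48)·2 + (1/24)·3 + (1/16)·4 + (1/12)·5 + (5/48)·6 + (1/8)·7 + (1/8)·8 + (1/8)·9 + (5/48)·10 + (1/12)·11 + (1/16)·12 + (1/24)·13 + (1/48)·14 = 8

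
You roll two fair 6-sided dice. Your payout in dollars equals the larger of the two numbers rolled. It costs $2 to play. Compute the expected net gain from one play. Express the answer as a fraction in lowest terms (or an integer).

Distribution of the larger of the two numbers rolled: 1 w.p. 1/36, 2 w.p. 1/12, 3 w.p. 5/36, 4 w.p. 7/36, 5 w.p. 1/4, 6 w.p. 11/36
E[payout] = (1/36)·1 + (1/12)·2 + (5/36)·3 + (7/36)·4 + (1/4)·5 + (11/36)·6 = 161/36
Expected profit = 161/36 − 2 = 89/36

89/36 dollars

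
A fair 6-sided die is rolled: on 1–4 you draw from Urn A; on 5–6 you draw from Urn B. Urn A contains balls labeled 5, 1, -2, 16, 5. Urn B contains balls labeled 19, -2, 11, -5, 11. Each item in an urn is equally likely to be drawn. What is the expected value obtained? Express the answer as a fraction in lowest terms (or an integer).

E[X | Urn A] = (5 + 1 − 2 + 16 + 5)/5 = 5
E[X | Urn B] = (19 − 2 + 11 − 5 + 11)/5 = 34/5
E[X] = (2/3)·5 + (1/3)·34/5 = 28/5

28/5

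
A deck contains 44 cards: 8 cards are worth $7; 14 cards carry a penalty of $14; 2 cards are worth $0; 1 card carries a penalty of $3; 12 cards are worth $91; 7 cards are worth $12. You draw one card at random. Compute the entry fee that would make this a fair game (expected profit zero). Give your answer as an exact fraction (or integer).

1033/44 dollars

E[payout] = (8/44)·7 + (14/44)·(-14) + (2/44)·0 + (1/44)·(-3) + (12/44)·91 + (7/44)·12 = 1033/44
Fair fee = E[payout] = 1033/44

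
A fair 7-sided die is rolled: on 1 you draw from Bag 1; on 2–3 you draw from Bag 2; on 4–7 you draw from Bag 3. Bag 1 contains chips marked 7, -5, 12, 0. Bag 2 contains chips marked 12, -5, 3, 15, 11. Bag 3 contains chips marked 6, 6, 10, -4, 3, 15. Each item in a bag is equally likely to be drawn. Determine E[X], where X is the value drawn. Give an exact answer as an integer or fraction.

419/70

E[X | Bag 1] = (7 − 5 + 12 + 0)/4 = 7/2
E[X | Bag 2] = (12 − 5 + 3 + 15 + 11)/5 = 36/5
E[X | Bag 3] = (6 + 6 + 10 − 4 + 3 + 15)/6 = 6
E[X] = (1/7)·7/2 + (2/7)·36/5 + (4/7)·6 = 419/70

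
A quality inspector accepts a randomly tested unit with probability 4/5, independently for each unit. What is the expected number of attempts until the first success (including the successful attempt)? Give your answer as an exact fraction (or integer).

For a geometric distribution, E[trials] = 1/p = 1/(4/5) = 5/4.

5/4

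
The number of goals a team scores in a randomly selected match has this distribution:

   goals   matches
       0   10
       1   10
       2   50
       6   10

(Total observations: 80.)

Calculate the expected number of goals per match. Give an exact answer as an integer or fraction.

17/8

Total = 80, so P(goals=0) = 10/80, etc.
E[X] = (1/8)·0 + (1/8)·1 + (5/8)·2 + (1/8)·6
     = 17/8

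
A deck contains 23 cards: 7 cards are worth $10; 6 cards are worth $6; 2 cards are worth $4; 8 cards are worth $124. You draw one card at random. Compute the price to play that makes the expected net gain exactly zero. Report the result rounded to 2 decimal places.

E[payout] = (7/23)·10 + (6/23)·6 + (2/23)·4 + (8/23)·124 = 1106/23
Fair fee = E[payout] = 1106/23 ≈ $48.09

$48.09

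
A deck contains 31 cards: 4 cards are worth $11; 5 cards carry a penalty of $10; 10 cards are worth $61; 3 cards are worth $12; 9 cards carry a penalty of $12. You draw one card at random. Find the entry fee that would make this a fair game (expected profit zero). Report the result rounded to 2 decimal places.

E[payout] = (4/31)·11 + (5/31)·(-10) + (10/31)·61 + (3/31)·12 + (9/31)·(-12) = 532/31
Fair fee = E[payout] = 532/31 ≈ $17.16

$17.16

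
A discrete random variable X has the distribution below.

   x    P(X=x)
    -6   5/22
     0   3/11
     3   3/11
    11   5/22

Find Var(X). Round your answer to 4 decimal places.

34.3161

E[X] = (5/22)·(-6) + (3/11)·0 + (3/11)·3 + (5/22)·11 = 43/22
E[X²] = (5/22)·36 + (3/11)·0 + (3/11)·9 + (5/22)·121 = 839/22
Var(X) = 839/22 − (43/22)² = 16609/484 ≈ 34.3161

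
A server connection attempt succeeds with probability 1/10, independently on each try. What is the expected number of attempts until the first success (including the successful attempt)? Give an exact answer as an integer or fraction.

10

For a geometric distribution, E[trials] = 1/p = 1/(1/10) = 10.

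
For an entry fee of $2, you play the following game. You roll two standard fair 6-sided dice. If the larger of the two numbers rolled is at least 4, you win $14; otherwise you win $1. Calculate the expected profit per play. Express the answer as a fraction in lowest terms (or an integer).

E[payout] = (1/4)·1 + (3/4)·14 = 43/4
Expected profit = 43/4 − 2 = 35/4

35/4 dollars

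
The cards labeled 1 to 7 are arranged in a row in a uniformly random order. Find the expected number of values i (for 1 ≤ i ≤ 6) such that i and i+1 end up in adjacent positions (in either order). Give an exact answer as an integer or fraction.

12/7

For each i ∈ {1,…,6}, let Xᵢ = 1 if i and i+1 are adjacent. P(Xᵢ=1) = 2·(7−1)!/7! = 2/7.
By linearity, E[ΣXᵢ] = (6)·(2/7) = 12/7.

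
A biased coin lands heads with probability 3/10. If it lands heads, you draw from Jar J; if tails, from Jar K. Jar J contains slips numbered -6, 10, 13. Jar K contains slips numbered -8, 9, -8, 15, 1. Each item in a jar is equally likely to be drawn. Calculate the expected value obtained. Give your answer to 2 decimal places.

2.96

E[X | Jar J] = (-6 + 10 + 13)/3 = 17/3
E[X | Jar K] = (-8 + 9 − 8 + 15 + 1)/5 = 9/5
E[X] = (3/10)·17/3 + (7/10)·9/5 = 74/25 ≈ 2.96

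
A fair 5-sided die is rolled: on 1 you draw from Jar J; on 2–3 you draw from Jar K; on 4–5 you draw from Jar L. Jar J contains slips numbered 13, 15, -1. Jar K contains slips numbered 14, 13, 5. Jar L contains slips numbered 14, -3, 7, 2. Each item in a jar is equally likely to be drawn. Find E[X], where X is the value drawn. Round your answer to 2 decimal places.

E[X | Jar J] = (13 + 15 − 1)/3 = 9
E[X | Jar K] = (14 + 13 + 5)/3 = 32/3
E[X | Jar L] = (14 − 3 + 7 + 2)/4 = 5
E[X] = (1/5)·9 + (2/5)·32/3 + (2/5)·5 = 121/15 ≈ 8.07

8.07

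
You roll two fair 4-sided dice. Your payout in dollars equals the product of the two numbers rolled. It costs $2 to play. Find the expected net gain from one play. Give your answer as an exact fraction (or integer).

Distribution of the product of the two numbers rolled: 1 w.p. 1/16, 2 w.p. 1/8, 3 w.p. 1/8, 4 w.p. 3/16, 6 w.p. 1/8, 8 w.p. 1/8, …
E[payout] = (1/16)·1 + (1/8)·2 + (1/8)·3 + (3/16)·4 + (1/8)·6 + (1/8)·8 + (1/16)·9 + (1/8)·12 + (1/16)·16 = 25/4
Expected profit = 25/4 − 2 = 17/4

17/4 dollars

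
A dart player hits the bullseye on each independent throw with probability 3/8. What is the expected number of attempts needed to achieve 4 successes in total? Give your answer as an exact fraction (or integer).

32/3

By linearity (sum of 4 independent geometric waits), E[trials] = 4/p = 4/(3/8) = 32/3.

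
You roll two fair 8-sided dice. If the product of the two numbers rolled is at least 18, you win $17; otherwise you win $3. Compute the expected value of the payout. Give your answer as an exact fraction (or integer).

E[payout] = (17/32)·3 + (15/32)·17 = 153/16

153/16 dollars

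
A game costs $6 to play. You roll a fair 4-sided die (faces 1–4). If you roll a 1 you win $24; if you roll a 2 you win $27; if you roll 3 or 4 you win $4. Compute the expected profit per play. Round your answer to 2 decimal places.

E[payout] = (1/2)·4 + (1/4)·24 + (1/4)·27 = 59/4
Expected profit = 59/4 − 6 = 35/4 ≈ $8.75

$8.75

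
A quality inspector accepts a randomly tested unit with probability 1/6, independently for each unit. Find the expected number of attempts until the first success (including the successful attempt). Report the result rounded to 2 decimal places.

6.00

For a geometric distribution, E[trials] = 1/p = 1/(1/6) = 6.
≈ 6.00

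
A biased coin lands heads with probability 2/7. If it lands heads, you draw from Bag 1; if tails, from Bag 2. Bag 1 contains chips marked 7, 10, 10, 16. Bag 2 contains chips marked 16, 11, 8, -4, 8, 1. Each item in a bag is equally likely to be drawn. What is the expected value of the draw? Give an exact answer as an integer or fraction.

47/6

E[X | Bag 1] = (7 + 10 + 10 + 16)/4 = 43/4
E[X | Bag 2] = (16 + 11 + 8 − 4 + 8 + 1)/6 = 20/3
E[X] = (2/7)·43/4 + (5/7)·20/3 = 47/6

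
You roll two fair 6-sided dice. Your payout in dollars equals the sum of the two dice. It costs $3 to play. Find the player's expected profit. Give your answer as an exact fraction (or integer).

$4

Distribution of the sum of the two dice: 2 w.p. 1/36, 3 w.p. 1/18, 4 w.p. 1/12, 5 w.p. 1/9, 6 w.p. 5/36, 7 w.p. 1/6, …
E[payout] = (1/36)·2 + (1/18)·3 + (1/12)·4 + (1/9)·5 + (5/36)·6 + (1/6)·7 + (5/36)·8 + (1/9)·9 + (1/12)·10 + (1/18)·11 + (1/36)·12 = 7
Expected profit = 7 − 3 = 4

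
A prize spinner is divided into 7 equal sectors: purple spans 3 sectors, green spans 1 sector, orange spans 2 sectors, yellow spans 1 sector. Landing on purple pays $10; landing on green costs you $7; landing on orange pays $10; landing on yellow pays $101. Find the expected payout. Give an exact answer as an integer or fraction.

E[payout] = (3/7)·10 + (1/7)·(-7) + (2/7)·10 + (1/7)·101 = 144/7

144/7 dollars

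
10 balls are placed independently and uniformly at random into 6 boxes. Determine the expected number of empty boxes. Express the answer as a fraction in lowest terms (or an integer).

9765625/10077696

Let Xⱼ=1 if box j is empty. P(Xⱼ=1) = ((6-1)/6)^10 = 9765625/60466176.
By linearity, E[#empty] = 6·9765625/60466176 = 9765625/10077696.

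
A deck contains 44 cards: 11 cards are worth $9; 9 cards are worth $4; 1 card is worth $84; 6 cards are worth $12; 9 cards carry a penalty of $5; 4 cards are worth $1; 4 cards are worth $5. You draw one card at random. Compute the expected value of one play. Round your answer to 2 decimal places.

E[payout] = (11/44)·9 + (9/44)·4 + (1/44)·84 + (6/44)·12 + (9/44)·(-5) + (4/44)·1 + (4/44)·5 = 135/22
≈ $6.14

$6.14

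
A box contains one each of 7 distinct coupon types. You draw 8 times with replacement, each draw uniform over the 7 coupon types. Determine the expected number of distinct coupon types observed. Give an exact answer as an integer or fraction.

4085185/823543

Let Xⱼ=1 if type j appears at least once. P(Xⱼ=1) = 1 − ((7−1)/7)^8 = 4085185/5764801.
E[#distinct] = 7·4085185/5764801 = 4085185/823543.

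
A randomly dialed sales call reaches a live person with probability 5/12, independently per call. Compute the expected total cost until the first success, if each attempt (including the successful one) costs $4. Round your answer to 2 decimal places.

$9.60

E[#attempts] = 1/p = 12/5; E[cost] = 4·12/5 = 48/5.
≈ 9.60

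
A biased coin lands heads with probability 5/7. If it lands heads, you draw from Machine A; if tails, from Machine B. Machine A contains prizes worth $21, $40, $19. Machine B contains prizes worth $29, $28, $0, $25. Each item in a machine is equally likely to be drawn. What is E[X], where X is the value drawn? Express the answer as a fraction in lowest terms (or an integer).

E[X | Machine A] = (21 + 40 + 19)/3 = 80/3
E[X | Machine B] = (29 + 28 + 0 + 25)/4 = 41/2
E[X] = (5/7)·80/3 + (2/7)·41/2 = 523/21

523/21 dollars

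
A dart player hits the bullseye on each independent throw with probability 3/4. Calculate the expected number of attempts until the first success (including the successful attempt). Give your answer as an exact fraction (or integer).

4/3

For a geometric distribution, E[trials] = 1/p = 1/(3/4) = 4/3.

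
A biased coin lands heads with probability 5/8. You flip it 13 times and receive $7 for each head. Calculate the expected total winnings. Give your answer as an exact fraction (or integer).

E[#heads] = 13·5/8 = 65/8 (linearity over flips).
E[winnings] = 7·65/8 = 455/8.

455/8 dollars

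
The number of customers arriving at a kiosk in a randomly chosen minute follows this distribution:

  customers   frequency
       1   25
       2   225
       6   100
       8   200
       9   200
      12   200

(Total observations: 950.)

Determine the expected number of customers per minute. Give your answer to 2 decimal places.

Total = 950, so P(customers=1) = 25/950, etc.
E[X] = (1/38)·1 + (9/38)·2 + (2/19)·6 + (4/19)·8 + (4/19)·9 + (4/19)·12
     = 275/38 ≈ 7.24

7.24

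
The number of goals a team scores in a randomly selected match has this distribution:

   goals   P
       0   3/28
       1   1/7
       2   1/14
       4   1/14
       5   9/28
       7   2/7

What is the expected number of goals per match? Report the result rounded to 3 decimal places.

4.179

E[X] = (3/28)·0 + (1/7)·1 + (1/14)·2 + (1/14)·4 + (9/28)·5 + (2/7)·7
     = 117/28 ≈ 4.179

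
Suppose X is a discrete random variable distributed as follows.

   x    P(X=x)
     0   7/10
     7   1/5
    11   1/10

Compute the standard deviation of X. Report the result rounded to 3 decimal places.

E[X] = 5/2, E[X²] = 219/10
Var(X) = E[X²] − (E[X])² = 219/10 − 25/4 = 313/20
SD(X) = √(313/20) ≈ 3.956

3.956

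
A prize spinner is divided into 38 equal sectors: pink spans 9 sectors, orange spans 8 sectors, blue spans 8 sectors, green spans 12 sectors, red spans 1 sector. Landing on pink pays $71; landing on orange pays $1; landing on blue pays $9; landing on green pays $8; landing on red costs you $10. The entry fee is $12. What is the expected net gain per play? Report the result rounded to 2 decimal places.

E[payout] = (9/38)·71 + (8/38)·1 + (8/38)·9 + (12/38)·8 + (1/38)·(-10) = 805/38
Expected profit = 805/38 − 12 = 349/38 ≈ $9.18

$9.18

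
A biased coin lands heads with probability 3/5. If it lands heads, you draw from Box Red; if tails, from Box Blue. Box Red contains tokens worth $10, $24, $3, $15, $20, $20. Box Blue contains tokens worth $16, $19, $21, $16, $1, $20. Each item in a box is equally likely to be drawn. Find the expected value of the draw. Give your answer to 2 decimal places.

$15.40

E[X | Box Red] = (10 + 24 + 3 + 15 + 20 + 20)/6 = 46/3
E[X | Box Blue] = (16 + 19 + 21 + 16 + 1 + 20)/6 = 31/2
E[X] = (3/5)·46/3 + (2/5)·31/2 = 77/5 ≈ 15.40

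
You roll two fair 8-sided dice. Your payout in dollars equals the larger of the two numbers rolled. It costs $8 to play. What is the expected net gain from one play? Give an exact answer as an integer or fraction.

Distribution of the larger of the two numbers rolled: 1 w.p. 1/64, 2 w.p. 3/64, 3 w.p. 5/64, 4 w.p. 7/64, 5 w.p. 9/64, 6 w.p. 11/64, …
E[payout] = (1/64)·1 + (3/64)·2 + (5/64)·3 + (7/64)·4 + (9/64)·5 + (11/64)·6 + (13/64)·7 + (15/64)·8 = 93/16
Expected profit = 93/16 − 8 = -35/16

-35/16 dollars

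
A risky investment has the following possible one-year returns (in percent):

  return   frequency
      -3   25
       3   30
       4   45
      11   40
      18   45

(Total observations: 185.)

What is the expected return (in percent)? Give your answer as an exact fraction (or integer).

Total = 185, so P(return=-3) = 25/185, etc.
E[X] = (5/37)·(-3) + (6/37)·3 + (9/37)·4 + (8/37)·11 + (9/37)·18
     = 289/37

289/37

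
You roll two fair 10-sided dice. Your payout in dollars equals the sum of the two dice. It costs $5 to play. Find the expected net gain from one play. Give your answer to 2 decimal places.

$6.00

Distribution of the sum of the two dice: 2 w.p. 1/100, 3 w.p. 1/50, 4 w.p. 3/100, 5 w.p. 1/25, 6 w.p. 1/20, 7 w.p. 3/50, …
E[payout] = (1/100)·2 + (1/50)·3 + (3/100)·4 + (1/25)·5 + (1/20)·6 + (3/50)·7 + (7/100)·8 + (2/25)·9 + (9/100)·10 + (1/10)·11 + (9/100)·12 + (2/25)·13 + (7/100)·14 + (3/50)·15 + (1/20)·16 + (1/25)·17 + (3/100)·18 + (1/50)·19 + (1/100)·20 = 11
Expected profit = 11 − 5 = 6 ≈ $6.00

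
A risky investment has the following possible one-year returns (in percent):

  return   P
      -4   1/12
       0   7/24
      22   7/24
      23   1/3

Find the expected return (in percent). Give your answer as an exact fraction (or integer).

55/4

E[X] = (1/12)·(-4) + (7/24)·0 + (7/24)·22 + (1/3)·23
     = 55/4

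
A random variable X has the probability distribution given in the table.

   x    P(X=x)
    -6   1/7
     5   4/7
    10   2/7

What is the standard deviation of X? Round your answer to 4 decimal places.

E[X] = 34/7, E[X²] = 48
Var(X) = E[X²] − (E[X])² = 48 − 1156/49 = 1196/49
SD(X) = √(1196/49) ≈ 4.9405

4.9405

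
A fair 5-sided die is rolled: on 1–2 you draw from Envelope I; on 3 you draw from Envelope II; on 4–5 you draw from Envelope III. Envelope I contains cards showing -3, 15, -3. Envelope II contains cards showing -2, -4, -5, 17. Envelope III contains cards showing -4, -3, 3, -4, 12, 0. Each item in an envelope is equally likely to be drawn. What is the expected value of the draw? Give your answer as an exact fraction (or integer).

53/30

E[X | Envelope I] = (-3 + 15 − 3)/3 = 3
E[X | Envelope II] = (-2 − 4 − 5 + 17)/4 = 3/2
E[X | Envelope III] = (-4 − 3 + 3 − 4 + 12 + 0)/6 = 2/3
E[X] = (2/5)·3 + (1/5)·3/2 + (2/5)·2/3 = 53/30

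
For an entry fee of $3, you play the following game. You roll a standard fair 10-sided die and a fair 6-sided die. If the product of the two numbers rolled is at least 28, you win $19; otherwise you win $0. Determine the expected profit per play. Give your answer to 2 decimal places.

E[payout] = (11/15)·0 + (4/15)·19 = 76/15
Expected profit = 76/15 − 3 = 31/15 ≈ $2.07

$2.07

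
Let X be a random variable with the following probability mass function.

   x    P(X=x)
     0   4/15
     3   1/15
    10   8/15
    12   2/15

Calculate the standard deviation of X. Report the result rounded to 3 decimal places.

E[X] = 107/15, E[X²] = 1097/15
Var(X) = E[X²] − (E[X])² = 1097/15 − 11449/225 = 5006/225
SD(X) = √(5006/225) ≈ 4.717

4.717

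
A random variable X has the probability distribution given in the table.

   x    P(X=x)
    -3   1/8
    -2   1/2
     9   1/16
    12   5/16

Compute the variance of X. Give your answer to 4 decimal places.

E[X] = (1/8)·(-3) + (1/2)·(-2) + (1/16)·9 + (5/16)·12 = 47/16
E[X²] = (1/8)·9 + (1/2)·4 + (1/16)·81 + (5/16)·144 = 851/16
Var(X) = 851/16 − (47/16)² = 11407/256 ≈ 44.5586

44.5586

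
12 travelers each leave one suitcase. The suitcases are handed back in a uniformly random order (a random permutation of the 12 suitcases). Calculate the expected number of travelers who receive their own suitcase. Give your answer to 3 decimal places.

1.000

Let Xᵢ = 1 if person i gets their own suitcase. For each i, P(Xᵢ=1) = 1/12.
By linearity of expectation, E[X₁+…+X_12] = 12·(1/12) = 1.
≈ 1.000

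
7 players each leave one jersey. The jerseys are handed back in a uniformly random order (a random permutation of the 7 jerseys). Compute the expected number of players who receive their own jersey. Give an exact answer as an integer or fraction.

1

Let Xᵢ = 1 if person i gets their own jersey. For each i, P(Xᵢ=1) = 1/7.
By linearity of expectation, E[X₁+…+X_7] = 7·(1/7) = 1.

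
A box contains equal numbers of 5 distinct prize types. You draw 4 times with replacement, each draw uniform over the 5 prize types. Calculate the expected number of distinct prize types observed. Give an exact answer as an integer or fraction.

Let Xⱼ=1 if type j appears at least once. P(Xⱼ=1) = 1 − ((5−1)/5)^4 = 369/625.
E[#distinct] = 5·369/625 = 369/125.

369/125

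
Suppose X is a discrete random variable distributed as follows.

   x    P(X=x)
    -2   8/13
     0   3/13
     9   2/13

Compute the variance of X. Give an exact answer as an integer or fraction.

E[X] = (8/13)·(-2) + (3/13)·0 + (2/13)·9 = 2/13
E[X²] = (8/13)·4 + (3/13)·0 + (2/13)·81 = 194/13
Var(X) = 194/13 − (2/13)² = 2518/169

2518/169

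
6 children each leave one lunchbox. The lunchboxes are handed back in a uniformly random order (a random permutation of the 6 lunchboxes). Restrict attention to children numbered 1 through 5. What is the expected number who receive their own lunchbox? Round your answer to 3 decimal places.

0.833

Let Xᵢ = 1 if person i gets their own lunchbox. For each i, P(Xᵢ=1) = 1/6.
By linearity of expectation, E[X₁+…+X_5] = 5·(1/6) = 5/6.
≈ 0.833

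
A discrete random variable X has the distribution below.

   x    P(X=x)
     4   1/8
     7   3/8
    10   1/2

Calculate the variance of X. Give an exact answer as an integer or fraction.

E[X] = (1/8)·4 + (3/8)·7 + (1/2)·10 = 65/8
E[X²] = (1/8)·16 + (3/8)·49 + (1/2)·100 = 563/8
Var(X) = 563/8 − (65/8)² = 279/64

279/64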